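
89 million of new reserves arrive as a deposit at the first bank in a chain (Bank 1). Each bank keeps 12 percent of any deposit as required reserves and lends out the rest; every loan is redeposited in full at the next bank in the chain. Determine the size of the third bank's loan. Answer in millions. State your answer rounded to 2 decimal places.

60.65 million

Each bank lends a fraction (1 − rr) = 0.8800 of the deposit it receives, so Bank 3 receives 89·0.8800^2 and lends 89·0.8800^3 ≈ 60.6510 million.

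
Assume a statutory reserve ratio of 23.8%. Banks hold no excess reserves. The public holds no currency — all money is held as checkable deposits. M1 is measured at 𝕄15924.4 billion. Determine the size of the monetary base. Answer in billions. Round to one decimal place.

𝕄3790.0 billion

With no currency drain and no excess reserves, the money multiplier is m = 1/rr = 1/0.238 ≈ 4.2016807.
The monetary base is MB = M / m = 15924.4 / 4.2016807 ≈ 3790.0072 billion.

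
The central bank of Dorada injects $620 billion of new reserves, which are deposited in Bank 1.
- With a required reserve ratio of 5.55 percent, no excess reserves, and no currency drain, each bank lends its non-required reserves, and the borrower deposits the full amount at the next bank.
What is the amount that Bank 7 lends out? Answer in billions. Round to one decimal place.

Each bank lends a fraction (1 − rr) = 0.9445 of the deposit it receives, so Bank 7 receives 620·0.9445^6 and lends 620·0.9445^7 ≈ 415.7243 billion.

$415.7 billion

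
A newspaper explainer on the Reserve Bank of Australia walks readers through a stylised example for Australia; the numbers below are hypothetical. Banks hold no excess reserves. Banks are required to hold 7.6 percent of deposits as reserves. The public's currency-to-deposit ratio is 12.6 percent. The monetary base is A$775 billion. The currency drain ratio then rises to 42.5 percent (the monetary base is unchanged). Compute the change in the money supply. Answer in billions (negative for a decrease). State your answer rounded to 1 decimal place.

Initially m₁ = (1 + 0.126) / (0.076 + 0.126) ≈ 5.57426, so M₁ = 5.57426 × 775 = 4320.0515 billion.
After the change m₂ = (1 + 0.425) / (0.076 + 0.425) ≈ 2.84431, so M₂ = 2.84431 × 775 ≈ 2204.3403 billion.
ΔM = M₂ − M₁ = 2204.3403 − 4320.0515 = -2115.7112 billion.

-2115.7 billion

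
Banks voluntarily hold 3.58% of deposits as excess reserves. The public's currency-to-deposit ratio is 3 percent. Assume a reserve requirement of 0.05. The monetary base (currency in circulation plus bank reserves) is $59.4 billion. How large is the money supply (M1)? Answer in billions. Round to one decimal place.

The money multiplier is m = (1 + c) / (rr + e + c) = (1 + 0.03) / (0.05 + 0.0358 + 0.03) ≈ 8.8946.
So M = m × MB = 8.8946 × 59.4 ≈ 528.3392 billion.

$528.3 billion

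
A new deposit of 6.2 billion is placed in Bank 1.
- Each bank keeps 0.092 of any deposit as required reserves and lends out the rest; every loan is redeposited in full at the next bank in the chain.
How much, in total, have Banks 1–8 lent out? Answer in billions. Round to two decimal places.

32.92 billion

Bank i lends (1 − rr)^i of the original deposit: Bank 1 lends 6.2·0.9080 = 5.6296, Bank 2 lends 6.2·0.9080² ≈ 5.1117, and so on.
Summing a geometric series: total = 6.2·[0.9080·(1 − 0.9080^8) / (1 − 0.9080)] ≈ 32.9180 billion.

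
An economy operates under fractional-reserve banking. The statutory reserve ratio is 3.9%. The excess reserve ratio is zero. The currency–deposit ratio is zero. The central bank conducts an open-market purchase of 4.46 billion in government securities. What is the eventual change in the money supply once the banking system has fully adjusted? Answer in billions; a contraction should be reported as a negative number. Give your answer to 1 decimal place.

114.4 billion

The simple money multiplier is m = 1/rr = 1/0.039 ≈ 25.6410.
An open-market purchase increases the monetary base by 4.46 billion, so ΔM = m × ΔMB = 25.6410 × 4.46 ≈ 114.3589 billion.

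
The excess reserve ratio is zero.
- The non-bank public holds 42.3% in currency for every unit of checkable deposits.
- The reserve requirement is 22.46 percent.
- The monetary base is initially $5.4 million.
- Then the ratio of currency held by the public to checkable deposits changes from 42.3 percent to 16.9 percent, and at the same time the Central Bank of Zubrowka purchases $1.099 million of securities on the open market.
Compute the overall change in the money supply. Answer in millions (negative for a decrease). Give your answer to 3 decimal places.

$7.437 million

Before: m₁ = (1 + 0.423) / (0.2246 + 0.423) ≈ 2.19734, MB₁ = 5.4, so M₁ = 2.19734 × 5.4 ≈ 11.8656 million.
After: m₂ = (1 + 0.169) / (0.2246 + 0.169) ≈ 2.97002, MB₂ = 5.4 + 1.099 = 6.499, so M₂ = 2.97002 × 6.499 ≈ 19.3022 million.
ΔM = M₂ − M₁ = 19.3022 − 11.8656 = 7.4366 million.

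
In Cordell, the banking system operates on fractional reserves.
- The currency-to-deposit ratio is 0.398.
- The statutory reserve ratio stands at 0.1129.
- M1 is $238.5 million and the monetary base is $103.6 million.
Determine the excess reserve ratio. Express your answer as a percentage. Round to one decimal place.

Using m = M/MB = 238.5/103.6 ≈ 2.302124. Since m = (1 + c)/(c + rr + e), the denominator satisfies c + rr + e = (1 + c)/m = (1 + 0.398) / 2.302124 ≈ 0.607265.
With c = 0.398 and rr = 0.1129, the excess reserve ratio is 0.607265 − 0.398 − 0.1129 = 0.096365.

9.6%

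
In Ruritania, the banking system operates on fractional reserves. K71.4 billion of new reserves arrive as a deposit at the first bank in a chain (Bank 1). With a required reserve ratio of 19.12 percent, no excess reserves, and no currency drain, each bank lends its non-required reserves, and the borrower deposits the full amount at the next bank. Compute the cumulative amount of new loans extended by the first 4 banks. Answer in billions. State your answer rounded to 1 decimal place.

Bank i lends (1 − rr)^i of the original deposit: Bank 1 lends 71.4·0.8088 ≈ 57.7483, Bank 2 lends 71.4·0.8088² ≈ 46.7068, and so on.
Summing a geometric series: total = 71.4·[0.8088·(1 − 0.8088^4) / (1 − 0.8088)] ≈ 172.7853 billion.

K172.8 billion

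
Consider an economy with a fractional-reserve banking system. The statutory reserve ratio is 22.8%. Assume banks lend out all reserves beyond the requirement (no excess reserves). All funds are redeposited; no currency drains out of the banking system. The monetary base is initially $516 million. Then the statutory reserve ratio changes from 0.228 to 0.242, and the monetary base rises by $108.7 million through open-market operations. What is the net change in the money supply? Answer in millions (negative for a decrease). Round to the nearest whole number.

$318 million

Before: m₁ = 1 / (0.228) ≈ 4.3860, MB₁ = 516, so M₁ = 4.3860 × 516 = 2263.176 million.
After: m₂ = 1 / (0.242) ≈ 4.1322, MB₂ = 516 + 108.7 = 624.7, so M₂ = 4.1322 × 624.7 ≈ 2581.3853 million.
ΔM = M₂ − M₁ = 2581.3853 − 2263.176 = 318.2093 million.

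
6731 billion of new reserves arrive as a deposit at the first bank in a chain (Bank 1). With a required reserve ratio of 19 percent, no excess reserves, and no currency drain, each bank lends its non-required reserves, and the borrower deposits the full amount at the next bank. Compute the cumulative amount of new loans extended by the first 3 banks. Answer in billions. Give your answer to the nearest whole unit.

Bank i lends (1 − rr)^i of the original deposit: Bank 1 lends 6731·0.8100 = 5452.1100, Bank 2 lends 6731·0.8100² = 4416.2091, and so on.
Summing a geometric series: total = 6731·[0.8100·(1 − 0.8100^3) / (1 − 0.8100)] ≈ 13445.4485 billion.

13445 billion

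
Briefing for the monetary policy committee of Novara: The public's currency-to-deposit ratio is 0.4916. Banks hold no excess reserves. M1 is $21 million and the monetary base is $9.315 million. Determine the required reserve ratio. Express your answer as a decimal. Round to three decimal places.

0.170

Using m = M/MB = 21/9.315 ≈ 2.254428. Since m = (1 + c)/(c + rr + e), the denominator satisfies c + rr + e = (1 + c)/m = (1 + 0.4916) / 2.254428 ≈ 0.661631.
With c = 0.4916 and e = 0, the required reserve ratio is 0.661631 − 0.4916 − 0 = 0.170031.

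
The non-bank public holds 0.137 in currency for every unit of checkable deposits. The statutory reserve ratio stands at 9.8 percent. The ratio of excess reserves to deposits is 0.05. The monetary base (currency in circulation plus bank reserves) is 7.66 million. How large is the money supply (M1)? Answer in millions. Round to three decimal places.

The money multiplier is m = (1 + c) / (rr + e + c) = (1 + 0.137) / (0.098 + 0.05 + 0.137) ≈ 3.98947.
So M = m × MB = 3.98947 × 7.66 ≈ 30.5593 million.

30.559 million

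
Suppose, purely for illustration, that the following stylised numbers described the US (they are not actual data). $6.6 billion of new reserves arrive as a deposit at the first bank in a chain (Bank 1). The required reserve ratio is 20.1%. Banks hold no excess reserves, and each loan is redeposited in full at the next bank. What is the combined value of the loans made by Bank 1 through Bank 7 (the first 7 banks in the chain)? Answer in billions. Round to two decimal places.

Bank i lends (1 − rr)^i of the original deposit: Bank 1 lends 6.6·0.7990 = 5.2734, Bank 2 lends 6.6·0.7990² ≈ 4.2134, and so on.
Summing a geometric series: total = 6.6·[0.7990·(1 − 0.7990^7) / (1 − 0.7990)] ≈ 20.7817 billion.

$20.78 billion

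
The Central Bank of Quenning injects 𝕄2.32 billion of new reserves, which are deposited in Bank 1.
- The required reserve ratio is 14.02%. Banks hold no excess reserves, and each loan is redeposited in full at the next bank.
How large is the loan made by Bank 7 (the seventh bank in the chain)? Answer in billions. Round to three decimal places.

Each bank lends a fraction (1 − rr) = 0.8598 of the deposit it receives, so Bank 7 receives 2.32·0.8598^6 and lends 2.32·0.8598^7 ≈ 0.8059 billion.

𝕄0.806 billion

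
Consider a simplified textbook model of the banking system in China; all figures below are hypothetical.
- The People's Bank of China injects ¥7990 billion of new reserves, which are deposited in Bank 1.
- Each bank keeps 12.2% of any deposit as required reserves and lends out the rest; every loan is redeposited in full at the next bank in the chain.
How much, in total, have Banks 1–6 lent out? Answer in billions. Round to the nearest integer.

Bank i lends (1 − rr)^i of the original deposit: Bank 1 lends 7990·0.8780 = 7015.2200, Bank 2 lends 7990·0.8780² ≈ 6159.3632, and so on.
Summing a geometric series: total = 7990·[0.8780·(1 − 0.8780^6) / (1 − 0.8780)] ≈ 31159.8145 billion.

¥31160 billion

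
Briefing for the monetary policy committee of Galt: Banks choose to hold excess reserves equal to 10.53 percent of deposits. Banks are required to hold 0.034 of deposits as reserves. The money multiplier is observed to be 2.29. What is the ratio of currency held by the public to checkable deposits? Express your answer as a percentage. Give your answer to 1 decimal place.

52.8%

Using m = 2.29. From m = (1 + c)/(c + rr + e), rearranging gives 1 + c = m·(c + rr + e), so c·(1 − m) = m·(rr + e) − 1.
Hence c = [m·(rr + e) − 1]/(1 − m) = [2.29 × (0.034 + 0.1053) − 1] / (1 − 2.29) ≈ 0.527909.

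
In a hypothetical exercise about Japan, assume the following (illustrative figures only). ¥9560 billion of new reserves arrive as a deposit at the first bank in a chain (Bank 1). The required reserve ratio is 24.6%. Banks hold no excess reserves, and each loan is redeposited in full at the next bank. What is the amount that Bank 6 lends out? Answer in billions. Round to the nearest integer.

¥1757 billion

Each bank lends a fraction (1 − rr) = 0.7540 of the deposit it receives, so Bank 6 receives 9560·0.7540^5 and lends 9560·0.7540^6 ≈ 1756.6529 billion.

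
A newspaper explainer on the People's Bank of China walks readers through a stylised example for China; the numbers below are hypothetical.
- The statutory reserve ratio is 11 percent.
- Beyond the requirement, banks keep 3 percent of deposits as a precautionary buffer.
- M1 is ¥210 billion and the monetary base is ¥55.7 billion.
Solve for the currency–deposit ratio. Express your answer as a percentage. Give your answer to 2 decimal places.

Using m = M/MB = 210/55.7 ≈ 3.770197. From m = (1 + c)/(c + rr + e), rearranging gives 1 + c = m·(c + rr + e), so c·(1 − m) = m·(rr + e) − 1.
Hence c = [m·(rr + e) − 1]/(1 − m) = [3.770197 × (0.11 + 0.03) − 1] / (1 − 3.770197) ≈ 0.170447.

17.04%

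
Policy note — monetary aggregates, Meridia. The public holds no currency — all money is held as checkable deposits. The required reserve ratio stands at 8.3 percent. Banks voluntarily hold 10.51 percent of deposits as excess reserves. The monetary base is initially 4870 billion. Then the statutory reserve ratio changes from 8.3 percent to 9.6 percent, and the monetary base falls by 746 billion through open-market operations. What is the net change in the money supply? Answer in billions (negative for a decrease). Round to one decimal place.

-5383.3 billion

Before: m₁ = 1 / (0.083 + 0.1051) ≈ 5.316321, MB₁ = 4870, so M₁ = 5.316321 × 4870 ≈ 25890.4833 billion.
After: m₂ = 1 / (0.096 + 0.1051) ≈ 4.972650, MB₂ = 4870 − 746 = 4124, so M₂ = 4.972650 × 4124 = 20507.2086 billion.
ΔM = M₂ − M₁ = 20507.2086 − 25890.4833 = -5383.2747 billion.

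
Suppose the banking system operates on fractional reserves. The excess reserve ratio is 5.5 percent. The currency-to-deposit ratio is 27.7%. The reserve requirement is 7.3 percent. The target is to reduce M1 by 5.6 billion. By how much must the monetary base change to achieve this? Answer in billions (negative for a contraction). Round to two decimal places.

The money multiplier is m = (1 + c) / (rr + e + c) = (1 + 0.277) / (0.073 + 0.055 + 0.277) ≈ 3.1531.
ΔMB = ΔM / m = (−5.6) / 3.1531 ≈ -1.776 billion.

-1.78 billion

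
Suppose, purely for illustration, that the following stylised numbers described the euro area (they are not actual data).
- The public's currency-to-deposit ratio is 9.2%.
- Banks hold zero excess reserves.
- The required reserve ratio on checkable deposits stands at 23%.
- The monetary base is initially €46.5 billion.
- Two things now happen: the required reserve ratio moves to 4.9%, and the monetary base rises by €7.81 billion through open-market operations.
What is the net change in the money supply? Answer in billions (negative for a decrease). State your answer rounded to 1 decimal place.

€262.9 billion

Before: m₁ = (1 + 0.092) / (0.23 + 0.092) ≈ 3.3913, MB₁ = 46.5, so M₁ = 3.3913 × 46.5 ≈ 157.6955 billion.
After: m₂ = (1 + 0.092) / (0.049 + 0.092) ≈ 7.7447, MB₂ = 46.5 + 7.81 = 54.31, so M₂ = 7.7447 × 54.31 ≈ 420.6147 billion.
ΔM = M₂ − M₁ = 420.6147 − 157.6955 = 262.9192 billion.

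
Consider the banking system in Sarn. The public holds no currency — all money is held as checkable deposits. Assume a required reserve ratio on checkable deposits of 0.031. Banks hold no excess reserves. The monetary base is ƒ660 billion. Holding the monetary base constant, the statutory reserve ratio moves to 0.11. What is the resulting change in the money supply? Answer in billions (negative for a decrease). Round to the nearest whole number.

Initially m₁ = 1 / (0.031) ≈ 32.2581, so M₁ = 32.2581 × 660 = 21290.346 billion.
After the change m₂ = 1 / (0.11) ≈ 9.0909, so M₂ = 9.0909 × 660 = 5999.994 billion.
ΔM = M₂ − M₁ = 5999.994 − 21290.346 = -15290.352 billion.

-15290 billion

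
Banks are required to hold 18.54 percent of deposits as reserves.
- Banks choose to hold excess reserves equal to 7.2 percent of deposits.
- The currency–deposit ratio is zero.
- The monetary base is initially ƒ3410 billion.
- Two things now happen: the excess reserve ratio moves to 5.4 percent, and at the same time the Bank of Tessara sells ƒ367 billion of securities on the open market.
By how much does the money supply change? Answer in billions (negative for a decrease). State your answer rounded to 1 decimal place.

-536.9 billion

Before: m₁ = 1 / (0.1854 + 0.072) ≈ 3.885004, MB₁ = 3410, so M₁ = 3.885004 × 3410 ≈ 13247.8636 billion.
After: m₂ = 1 / (0.1854 + 0.054) ≈ 4.177109, MB₂ = 3410 − 367 = 3043, so M₂ = 4.177109 × 3043 ≈ 12710.9427 billion.
ΔM = M₂ − M₁ = 12710.9427 − 13247.8636 = -536.9209 billion.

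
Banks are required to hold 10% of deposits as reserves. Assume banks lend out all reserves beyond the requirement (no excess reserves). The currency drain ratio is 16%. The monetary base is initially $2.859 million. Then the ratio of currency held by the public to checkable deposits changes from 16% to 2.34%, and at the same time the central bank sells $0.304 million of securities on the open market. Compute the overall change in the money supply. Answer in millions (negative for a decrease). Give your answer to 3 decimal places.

$8.434 million

Before: m₁ = (1 + 0.16) / (0.1 + 0.16) ≈ 4.46154, MB₁ = 2.859, so M₁ = 4.46154 × 2.859 ≈ 12.7555 million.
After: m₂ = (1 + 0.0234) / (0.1 + 0.0234) ≈ 8.29335, MB₂ = 2.859 − 0.304 = 2.555, so M₂ = 8.29335 × 2.555 ≈ 21.1895 million.
ΔM = M₂ − M₁ = 21.1895 − 12.7555 = 8.434 million.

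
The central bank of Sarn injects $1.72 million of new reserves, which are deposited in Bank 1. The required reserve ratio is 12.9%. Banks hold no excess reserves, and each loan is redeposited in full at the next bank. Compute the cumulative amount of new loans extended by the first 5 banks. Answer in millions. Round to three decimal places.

$5.792 million

Bank i lends (1 − rr)^i of the original deposit: Bank 1 lends 1.72·0.8710 ≈ 1.4981, Bank 2 lends 1.72·0.8710² ≈ 1.3049, and so on.
Summing a geometric series: total = 1.72·[0.8710·(1 − 0.8710^5) / (1 − 0.8710)] ≈ 5.7917 million.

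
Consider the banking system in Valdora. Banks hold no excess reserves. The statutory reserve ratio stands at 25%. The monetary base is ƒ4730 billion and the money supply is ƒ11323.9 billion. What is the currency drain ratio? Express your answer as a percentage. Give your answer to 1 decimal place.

28.8%

Using m = M/MB = 11323.9/4730 ≈ 2.394059. From m = (1 + c)/(c + rr + e), rearranging gives 1 + c = m·(c + rr + e), so c·(1 − m) = m·(rr + e) − 1.
Hence c = [m·(rr + e) − 1]/(1 − m) = [2.394059 × (0.25 + 0) − 1] / (1 − 2.394059) ≈ 0.287997.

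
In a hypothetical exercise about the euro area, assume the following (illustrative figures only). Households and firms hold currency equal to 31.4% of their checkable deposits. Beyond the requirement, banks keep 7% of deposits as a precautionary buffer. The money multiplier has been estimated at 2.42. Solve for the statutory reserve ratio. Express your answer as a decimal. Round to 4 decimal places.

Using m = 2.42. Since m = (1 + c)/(c + rr + e), the denominator satisfies c + rr + e = (1 + c)/m = (1 + 0.314) / 2.42 ≈ 0.542975.
With c = 0.314 and e = 0.07, the statutory reserve ratio is 0.542975 − 0.314 − 0.07 = 0.158975.

0.1590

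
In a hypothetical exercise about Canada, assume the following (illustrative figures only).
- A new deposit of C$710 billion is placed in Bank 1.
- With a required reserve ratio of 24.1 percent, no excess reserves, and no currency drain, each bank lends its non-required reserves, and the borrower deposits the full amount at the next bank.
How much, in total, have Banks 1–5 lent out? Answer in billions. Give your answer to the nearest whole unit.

C$1673 billion

Bank i lends (1 − rr)^i of the original deposit: Bank 1 lends 710·0.7590 = 538.8900, Bank 2 lends 710·0.7590² ≈ 409.0175, and so on.
Summing a geometric series: total = 710·[0.7590·(1 − 0.7590^5) / (1 − 0.7590)] ≈ 1672.8201 billion.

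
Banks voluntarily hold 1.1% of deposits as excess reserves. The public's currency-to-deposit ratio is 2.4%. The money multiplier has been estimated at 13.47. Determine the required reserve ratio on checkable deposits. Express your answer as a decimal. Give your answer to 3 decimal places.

0.041

Using m = 13.47. Since m = (1 + c)/(c + rr + e), the denominator satisfies c + rr + e = (1 + c)/m = (1 + 0.024) / 13.47 ≈ 0.076021.
With c = 0.024 and e = 0.011, the required reserve ratio on checkable deposits is 0.076021 − 0.024 − 0.011 = 0.041021.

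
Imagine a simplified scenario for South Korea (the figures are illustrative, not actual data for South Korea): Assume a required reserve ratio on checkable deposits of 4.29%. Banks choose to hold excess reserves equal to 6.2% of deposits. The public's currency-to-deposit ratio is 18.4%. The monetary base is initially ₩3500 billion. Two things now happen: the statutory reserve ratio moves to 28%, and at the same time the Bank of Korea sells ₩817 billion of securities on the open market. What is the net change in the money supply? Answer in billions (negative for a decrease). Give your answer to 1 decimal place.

-8304.8 billion

Before: m₁ = (1 + 0.184) / (0.0429 + 0.062 + 0.184) ≈ 4.098304, MB₁ = 3500, so M₁ = 4.098304 × 3500 = 14344.064 billion.
After: m₂ = (1 + 0.184) / (0.28 + 0.062 + 0.184) ≈ 2.250951, MB₂ = 3500 − 817 = 2683, so M₂ = 2.250951 × 2683 ≈ 6039.3015 billion.
ΔM = M₂ − M₁ = 6039.3015 − 14344.064 = -8304.7625 billion.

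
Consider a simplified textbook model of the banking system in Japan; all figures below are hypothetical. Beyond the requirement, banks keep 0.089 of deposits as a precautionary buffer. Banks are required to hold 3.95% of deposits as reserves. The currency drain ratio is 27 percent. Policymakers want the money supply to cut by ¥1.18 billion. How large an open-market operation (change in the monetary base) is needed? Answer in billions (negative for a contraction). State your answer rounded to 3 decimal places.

The money multiplier is m = (1 + c) / (rr + e + c) = (1 + 0.27) / (0.0395 + 0.089 + 0.27) ≈ 3.18695.
ΔMB = ΔM / m = (−1.18) / 3.18695 ≈ -0.3703 billion.

-0.370 billion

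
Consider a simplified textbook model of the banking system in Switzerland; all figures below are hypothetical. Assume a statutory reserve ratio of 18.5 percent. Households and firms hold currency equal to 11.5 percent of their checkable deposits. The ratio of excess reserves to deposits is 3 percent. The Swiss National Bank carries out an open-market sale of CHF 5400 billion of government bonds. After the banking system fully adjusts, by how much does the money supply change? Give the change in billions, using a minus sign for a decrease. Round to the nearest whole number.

-18245 billion

The money multiplier is m = (1 + c) / (rr + e + c) = (1 + 0.115) / (0.185 + 0.03 + 0.115) ≈ 3.37879.
The sale removes 5400 billion of base, so ΔM = m × ΔMB = 3.37879 × (−5400) = -18245.466 billion.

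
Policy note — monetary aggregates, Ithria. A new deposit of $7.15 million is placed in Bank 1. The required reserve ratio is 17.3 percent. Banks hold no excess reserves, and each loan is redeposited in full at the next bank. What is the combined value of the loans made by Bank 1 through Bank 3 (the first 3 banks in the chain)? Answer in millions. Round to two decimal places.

$14.85 million

Bank i lends (1 − rr)^i of the original deposit: Bank 1 lends 7.15·0.8270 ≈ 5.9131, Bank 2 lends 7.15·0.8270² ≈ 4.8901, and so on.
Summing a geometric series: total = 7.15·[0.8270·(1 − 0.8270^3) / (1 − 0.8270)] ≈ 14.8472 million.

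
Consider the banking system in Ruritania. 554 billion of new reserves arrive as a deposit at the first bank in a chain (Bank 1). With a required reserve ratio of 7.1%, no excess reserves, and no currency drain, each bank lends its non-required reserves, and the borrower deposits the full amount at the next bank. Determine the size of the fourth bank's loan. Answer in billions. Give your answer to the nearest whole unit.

413 billion

Each bank lends a fraction (1 − rr) = 0.9290 of the deposit it receives, so Bank 4 receives 554·0.9290^3 and lends 554·0.9290^4 ≈ 412.6412 billion.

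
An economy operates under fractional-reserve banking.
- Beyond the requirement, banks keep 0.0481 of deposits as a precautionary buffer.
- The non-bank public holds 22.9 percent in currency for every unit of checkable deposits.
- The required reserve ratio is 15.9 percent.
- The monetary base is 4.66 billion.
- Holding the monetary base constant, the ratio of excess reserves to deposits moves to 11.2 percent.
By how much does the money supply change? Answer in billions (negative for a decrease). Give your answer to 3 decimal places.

Initially m₁ = (1 + 0.229) / (0.159 + 0.0481 + 0.229) ≈ 2.81816, so M₁ = 2.81816 × 4.66 ≈ 13.1326 billion.
After the change m₂ = (1 + 0.229) / (0.159 + 0.112 + 0.229) = 2.45800, so M₂ = 2.45800 × 4.66 ≈ 11.4543 billion.
ΔM = M₂ − M₁ = 11.4543 − 13.1326 = -1.6783 billion.

-1.678 billion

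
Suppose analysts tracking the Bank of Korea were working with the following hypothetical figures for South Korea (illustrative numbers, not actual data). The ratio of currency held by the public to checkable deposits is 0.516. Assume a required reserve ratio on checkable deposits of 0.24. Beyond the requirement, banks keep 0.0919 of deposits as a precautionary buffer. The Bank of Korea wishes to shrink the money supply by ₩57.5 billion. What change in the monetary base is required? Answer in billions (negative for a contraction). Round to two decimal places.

The money multiplier is m = (1 + c) / (rr + e + c) = (1 + 0.516) / (0.24 + 0.0919 + 0.516) ≈ 1.78795.
ΔMB = ΔM / m = (−57.5) / 1.78795 ≈ -32.1597 billion.

-32.16 billion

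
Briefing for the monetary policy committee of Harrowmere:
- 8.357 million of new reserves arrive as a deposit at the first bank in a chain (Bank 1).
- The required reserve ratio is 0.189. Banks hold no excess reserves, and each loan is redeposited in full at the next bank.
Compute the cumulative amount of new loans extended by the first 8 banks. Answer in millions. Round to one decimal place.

29.1 million

Bank i lends (1 − rr)^i of the original deposit: Bank 1 lends 8.357·0.8110 ≈ 6.7775, Bank 2 lends 8.357·0.8110² ≈ 5.4966, and so on.
Summing a geometric series: total = 8.357·[0.8110·(1 − 0.8110^8) / (1 − 0.8110)] ≈ 29.1491 million.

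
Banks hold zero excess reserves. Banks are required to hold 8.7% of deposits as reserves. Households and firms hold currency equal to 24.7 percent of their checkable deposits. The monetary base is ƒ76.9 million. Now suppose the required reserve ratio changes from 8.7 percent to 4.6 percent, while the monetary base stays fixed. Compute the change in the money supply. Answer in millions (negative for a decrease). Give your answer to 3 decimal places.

Initially m₁ = (1 + 0.247) / (0.087 + 0.247) ≈ 3.733533, so M₁ = 3.733533 × 76.9 ≈ 287.1087 million.
After the change m₂ = (1 + 0.247) / (0.046 + 0.247) ≈ 4.255973, so M₂ = 4.255973 × 76.9 ≈ 327.2843 million.
ΔM = M₂ − M₁ = 327.2843 − 287.1087 = 40.1756 million.

ƒ40.176 million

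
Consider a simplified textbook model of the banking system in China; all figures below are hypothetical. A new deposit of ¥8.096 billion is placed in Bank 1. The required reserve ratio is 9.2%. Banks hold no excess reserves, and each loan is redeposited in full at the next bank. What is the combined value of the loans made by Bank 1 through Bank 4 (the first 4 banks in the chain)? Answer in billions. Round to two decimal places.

¥25.59 billion

Bank i lends (1 − rr)^i of the original deposit: Bank 1 lends 8.096·0.9080 ≈ 7.3512, Bank 2 lends 8.096·0.9080² ≈ 6.6749, and so on.
Summing a geometric series: total = 8.096·[0.9080·(1 − 0.9080^4) / (1 − 0.9080)] ≈ 25.5900 billion.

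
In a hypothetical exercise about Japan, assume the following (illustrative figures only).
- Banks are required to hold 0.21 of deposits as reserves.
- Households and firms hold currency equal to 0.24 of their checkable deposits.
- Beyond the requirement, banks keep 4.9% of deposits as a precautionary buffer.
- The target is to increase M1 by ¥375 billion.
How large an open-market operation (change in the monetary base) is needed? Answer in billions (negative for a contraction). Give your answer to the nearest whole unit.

¥151 billion

The money multiplier is m = (1 + c) / (rr + e + c) = (1 + 0.24) / (0.21 + 0.049 + 0.24) ≈ 2.4850.
ΔMB = ΔM / m = (+375) / 2.4850 ≈ 150.9054 billion.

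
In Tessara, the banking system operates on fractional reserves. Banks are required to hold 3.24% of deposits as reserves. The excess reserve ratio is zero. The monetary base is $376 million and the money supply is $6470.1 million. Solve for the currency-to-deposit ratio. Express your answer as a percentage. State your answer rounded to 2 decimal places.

2.73%

Using m = M/MB = 6470.1/376 ≈ 17.207713. From m = (1 + c)/(c + rr + e), rearranging gives 1 + c = m·(c + rr + e), so c·(1 − m) = m·(rr + e) − 1.
Hence c = [m·(rr + e) − 1]/(1 − m) = [17.207713 × (0.0324 + 0) − 1] / (1 − 17.207713) ≈ 0.027300.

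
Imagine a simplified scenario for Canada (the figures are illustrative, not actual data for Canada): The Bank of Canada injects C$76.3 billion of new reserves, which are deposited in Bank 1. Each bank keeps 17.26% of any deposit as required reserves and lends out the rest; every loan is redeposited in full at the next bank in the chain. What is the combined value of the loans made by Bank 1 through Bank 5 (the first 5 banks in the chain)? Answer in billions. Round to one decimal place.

C$223.9 billion

Bank i lends (1 − rr)^i of the original deposit: Bank 1 lends 76.3·0.8274 ≈ 63.1306, Bank 2 lends 76.3·0.8274² ≈ 52.2343, and so on.
Summing a geometric series: total = 76.3·[0.8274·(1 − 0.8274^5) / (1 − 0.8274)] ≈ 223.9297 billion.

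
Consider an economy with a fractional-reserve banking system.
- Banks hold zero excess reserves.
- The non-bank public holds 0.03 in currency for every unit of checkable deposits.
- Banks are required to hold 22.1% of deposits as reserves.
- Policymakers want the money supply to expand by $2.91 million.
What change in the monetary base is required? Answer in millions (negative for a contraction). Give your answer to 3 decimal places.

The money multiplier is m = (1 + c) / (rr + c) = (1 + 0.03) / (0.221 + 0.03) ≈ 4.10359.
ΔMB = ΔM / m = (+2.91) / 4.10359 ≈ 0.7091 million.

$0.709 million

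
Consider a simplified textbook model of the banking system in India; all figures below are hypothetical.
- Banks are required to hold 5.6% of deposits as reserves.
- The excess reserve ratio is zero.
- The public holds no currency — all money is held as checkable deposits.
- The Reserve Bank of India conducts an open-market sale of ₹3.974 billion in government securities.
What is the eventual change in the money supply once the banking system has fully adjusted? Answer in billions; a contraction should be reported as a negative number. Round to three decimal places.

-70.964 billion

The simple money multiplier is m = 1/rr = 1/0.056 ≈ 17.85714.
An open-market sale reduces the monetary base by 3.974 billion, so ΔM = m × ΔMB = 17.85714 × (−3.974) ≈ -70.9643 billion.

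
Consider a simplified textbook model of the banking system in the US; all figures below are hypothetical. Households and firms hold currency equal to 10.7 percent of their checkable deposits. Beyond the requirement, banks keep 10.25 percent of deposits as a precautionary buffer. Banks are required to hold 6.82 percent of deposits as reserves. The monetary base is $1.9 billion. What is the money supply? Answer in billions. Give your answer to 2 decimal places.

$7.57 billion

The money multiplier is m = (1 + c) / (rr + e + c) = (1 + 0.107) / (0.0682 + 0.1025 + 0.107) ≈ 3.9863.
So M = m × MB = 3.9863 × 1.9 ≈ 7.574 billion.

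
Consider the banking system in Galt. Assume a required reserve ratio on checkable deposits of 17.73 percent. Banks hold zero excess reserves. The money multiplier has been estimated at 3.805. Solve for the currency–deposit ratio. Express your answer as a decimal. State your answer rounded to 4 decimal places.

0.1160

Using m = 3.805. From m = (1 + c)/(c + rr + e), rearranging gives 1 + c = m·(c + rr + e), so c·(1 − m) = m·(rr + e) − 1.
Hence c = [m·(rr + e) − 1]/(1 − m) = [3.805 × (0.1773 + 0) − 1] / (1 − 3.805) ≈ 0.115998.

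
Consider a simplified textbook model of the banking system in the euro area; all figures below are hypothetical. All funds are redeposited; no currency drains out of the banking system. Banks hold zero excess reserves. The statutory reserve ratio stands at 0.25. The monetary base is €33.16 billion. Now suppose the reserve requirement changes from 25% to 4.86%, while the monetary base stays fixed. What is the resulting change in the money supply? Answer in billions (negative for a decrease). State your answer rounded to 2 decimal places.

Initially m₁ = 1 / (0.25) = 4, so M₁ = 4 × 33.16 = 132.64 billion.
After the change m₂ = 1 / (0.0486) ≈ 20.57613, so M₂ = 20.57613 × 33.16 ≈ 682.3045 billion.
ΔM = M₂ − M₁ = 682.3045 − 132.64 = 549.6645 billion.

€549.66 billion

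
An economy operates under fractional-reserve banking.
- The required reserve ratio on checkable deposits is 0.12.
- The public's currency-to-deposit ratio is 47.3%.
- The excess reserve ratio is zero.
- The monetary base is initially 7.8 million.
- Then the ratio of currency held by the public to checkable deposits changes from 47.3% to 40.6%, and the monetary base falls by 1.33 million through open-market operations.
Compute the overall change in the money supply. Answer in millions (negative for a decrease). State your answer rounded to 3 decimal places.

-2.081 million

Before: m₁ = (1 + 0.473) / (0.12 + 0.473) ≈ 2.48398, MB₁ = 7.8, so M₁ = 2.48398 × 7.8 ≈ 19.375 million.
After: m₂ = (1 + 0.406) / (0.12 + 0.406) ≈ 2.67300, MB₂ = 7.8 − 1.33 = 6.47, so M₂ = 2.67300 × 6.47 ≈ 17.2943 million.
ΔM = M₂ − M₁ = 17.2943 − 19.375 = -2.0807 million.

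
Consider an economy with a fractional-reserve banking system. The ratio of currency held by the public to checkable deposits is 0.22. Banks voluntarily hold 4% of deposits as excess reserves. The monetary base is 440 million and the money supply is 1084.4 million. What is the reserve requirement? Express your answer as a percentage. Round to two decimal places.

23.50%

Using m = M/MB = 1084.4/440 ≈ 2.464545. Since m = (1 + c)/(c + rr + e), the denominator satisfies c + rr + e = (1 + c)/m = (1 + 0.22) / 2.464545 ≈ 0.495020.
With c = 0.22 and e = 0.04, the reserve requirement is 0.495020 − 0.22 − 0.04 = 0.23502.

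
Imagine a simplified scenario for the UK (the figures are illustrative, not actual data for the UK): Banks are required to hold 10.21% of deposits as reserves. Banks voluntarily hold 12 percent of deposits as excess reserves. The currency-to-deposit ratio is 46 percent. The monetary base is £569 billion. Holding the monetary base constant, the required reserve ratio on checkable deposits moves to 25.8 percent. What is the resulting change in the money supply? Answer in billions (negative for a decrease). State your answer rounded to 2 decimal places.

Initially m₁ = (1 + 0.46) / (0.1021 + 0.12 + 0.46) ≈ 2.140449, so M₁ = 2.140449 × 569 ≈ 1217.9155 billion.
After the change m₂ = (1 + 0.46) / (0.258 + 0.12 + 0.46) ≈ 1.742243, so M₂ = 1.742243 × 569 ≈ 991.3363 billion.
ΔM = M₂ − M₁ = 991.3363 − 1217.9155 = -226.5792 billion.

-226.58 billion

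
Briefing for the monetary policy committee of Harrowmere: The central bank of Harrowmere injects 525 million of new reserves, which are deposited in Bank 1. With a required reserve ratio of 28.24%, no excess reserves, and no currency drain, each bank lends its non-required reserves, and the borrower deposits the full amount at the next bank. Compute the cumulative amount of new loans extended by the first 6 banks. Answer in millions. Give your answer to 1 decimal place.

Bank i lends (1 − rr)^i of the original deposit: Bank 1 lends 525·0.7176 = 376.7400, Bank 2 lends 525·0.7176² ≈ 270.3486, and so on.
Summing a geometric series: total = 525·[0.7176·(1 − 0.7176^6) / (1 − 0.7176)] ≈ 1151.8974 million.

1151.9 million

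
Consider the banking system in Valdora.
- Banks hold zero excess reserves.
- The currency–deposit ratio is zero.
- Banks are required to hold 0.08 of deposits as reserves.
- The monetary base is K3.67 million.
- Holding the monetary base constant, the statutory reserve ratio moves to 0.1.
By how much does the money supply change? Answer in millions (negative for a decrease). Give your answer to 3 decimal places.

Initially m₁ = 1 / (0.08) = 12.5, so M₁ = 12.5 × 3.67 = 45.875 million.
After the change m₂ = 1 / (0.1) = 10, so M₂ = 10 × 3.67 = 36.7 million.
ΔM = M₂ − M₁ = 36.7 − 45.875 = -9.175 million.

-9.175 million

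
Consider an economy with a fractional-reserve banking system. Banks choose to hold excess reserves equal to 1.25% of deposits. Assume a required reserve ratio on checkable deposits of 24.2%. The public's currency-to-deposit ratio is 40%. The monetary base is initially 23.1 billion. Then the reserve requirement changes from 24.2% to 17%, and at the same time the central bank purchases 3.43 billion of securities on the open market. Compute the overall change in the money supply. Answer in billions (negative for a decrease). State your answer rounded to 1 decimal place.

14.4 billion

Before: m₁ = (1 + 0.4) / (0.242 + 0.0125 + 0.4) ≈ 2.1390, MB₁ = 23.1, so M₁ = 2.1390 × 23.1 = 49.4109 billion.
After: m₂ = (1 + 0.4) / (0.17 + 0.0125 + 0.4) ≈ 2.4034, MB₂ = 23.1 + 3.43 = 26.53, so M₂ = 2.4034 × 26.53 ≈ 63.7622 billion.
ΔM = M₂ − M₁ = 63.7622 − 49.4109 = 14.3513 billion.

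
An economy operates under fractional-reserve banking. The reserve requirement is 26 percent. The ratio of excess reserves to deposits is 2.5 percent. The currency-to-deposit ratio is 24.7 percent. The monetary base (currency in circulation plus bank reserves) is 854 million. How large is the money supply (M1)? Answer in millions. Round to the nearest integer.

2002 million

The money multiplier is m = (1 + c) / (rr + e + c) = (1 + 0.247) / (0.26 + 0.025 + 0.247) ≈ 2.3440.
So M = m × MB = 2.3440 × 854 = 2001.776 million.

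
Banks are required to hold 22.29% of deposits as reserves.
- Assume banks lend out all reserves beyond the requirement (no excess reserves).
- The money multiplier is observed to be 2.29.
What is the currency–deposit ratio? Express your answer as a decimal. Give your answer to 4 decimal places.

0.3795

Using m = 2.29. From m = (1 + c)/(c + rr + e), rearranging gives 1 + c = m·(c + rr + e), so c·(1 − m) = m·(rr + e) − 1.
Hence c = [m·(rr + e) − 1]/(1 − m) = [2.29 × (0.2229 + 0) − 1] / (1 − 2.29) ≈ 0.379503.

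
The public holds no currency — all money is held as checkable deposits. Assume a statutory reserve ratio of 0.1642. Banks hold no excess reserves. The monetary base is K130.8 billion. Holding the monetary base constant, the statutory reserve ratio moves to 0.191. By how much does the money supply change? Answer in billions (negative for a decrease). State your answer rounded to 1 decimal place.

-111.8 billion

Initially m₁ = 1 / (0.1642) ≈ 6.09013, so M₁ = 6.09013 × 130.8 ≈ 796.589 billion.
After the change m₂ = 1 / (0.191) ≈ 5.23560, so M₂ = 5.23560 × 130.8 ≈ 684.8165 billion.
ΔM = M₂ − M₁ = 684.8165 − 796.589 = -111.7725 billion.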